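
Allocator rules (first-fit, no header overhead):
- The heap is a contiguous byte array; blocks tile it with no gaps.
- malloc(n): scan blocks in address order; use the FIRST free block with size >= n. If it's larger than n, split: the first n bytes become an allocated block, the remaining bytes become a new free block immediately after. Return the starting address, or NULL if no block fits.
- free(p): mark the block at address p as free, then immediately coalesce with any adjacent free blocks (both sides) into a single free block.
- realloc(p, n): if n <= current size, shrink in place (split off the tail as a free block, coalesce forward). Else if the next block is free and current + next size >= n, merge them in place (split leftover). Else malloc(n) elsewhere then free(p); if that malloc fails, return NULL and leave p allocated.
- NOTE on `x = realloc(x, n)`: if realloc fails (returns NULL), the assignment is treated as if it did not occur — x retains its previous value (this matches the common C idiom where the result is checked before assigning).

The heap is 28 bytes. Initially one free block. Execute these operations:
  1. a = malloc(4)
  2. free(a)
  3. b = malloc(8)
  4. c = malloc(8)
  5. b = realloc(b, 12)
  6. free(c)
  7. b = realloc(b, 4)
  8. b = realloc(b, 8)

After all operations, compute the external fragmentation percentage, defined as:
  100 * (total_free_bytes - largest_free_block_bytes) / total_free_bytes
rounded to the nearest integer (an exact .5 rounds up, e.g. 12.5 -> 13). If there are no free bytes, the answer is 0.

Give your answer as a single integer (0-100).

Op 1: a = malloc(4) -> a = 0; heap: [0-3 ALLOC][4-27 FREE]
Op 2: free(a) -> (freed a); heap: [0-27 FREE]
Op 3: b = malloc(8) -> b = 0; heap: [0-7 ALLOC][8-27 FREE]
Op 4: c = malloc(8) -> c = 8; heap: [0-7 ALLOC][8-15 ALLOC][16-27 FREE]
Op 5: b = realloc(b, 12) -> b = 16; heap: [0-7 FREE][8-15 ALLOC][16-27 ALLOC]
Op 6: free(c) -> (freed c); heap: [0-15 FREE][16-27 ALLOC]
Op 7: b = realloc(b, 4) -> b = 16; heap: [0-15 FREE][16-19 ALLOC][20-27 FREE]
Op 8: b = realloc(b, 8) -> b = 16; heap: [0-15 FREE][16-23 ALLOC][24-27 FREE]
Free blocks: [16 4] total_free=20 largest=16 -> 100*(20-16)/20 = 400/20 = 20

Answer: 20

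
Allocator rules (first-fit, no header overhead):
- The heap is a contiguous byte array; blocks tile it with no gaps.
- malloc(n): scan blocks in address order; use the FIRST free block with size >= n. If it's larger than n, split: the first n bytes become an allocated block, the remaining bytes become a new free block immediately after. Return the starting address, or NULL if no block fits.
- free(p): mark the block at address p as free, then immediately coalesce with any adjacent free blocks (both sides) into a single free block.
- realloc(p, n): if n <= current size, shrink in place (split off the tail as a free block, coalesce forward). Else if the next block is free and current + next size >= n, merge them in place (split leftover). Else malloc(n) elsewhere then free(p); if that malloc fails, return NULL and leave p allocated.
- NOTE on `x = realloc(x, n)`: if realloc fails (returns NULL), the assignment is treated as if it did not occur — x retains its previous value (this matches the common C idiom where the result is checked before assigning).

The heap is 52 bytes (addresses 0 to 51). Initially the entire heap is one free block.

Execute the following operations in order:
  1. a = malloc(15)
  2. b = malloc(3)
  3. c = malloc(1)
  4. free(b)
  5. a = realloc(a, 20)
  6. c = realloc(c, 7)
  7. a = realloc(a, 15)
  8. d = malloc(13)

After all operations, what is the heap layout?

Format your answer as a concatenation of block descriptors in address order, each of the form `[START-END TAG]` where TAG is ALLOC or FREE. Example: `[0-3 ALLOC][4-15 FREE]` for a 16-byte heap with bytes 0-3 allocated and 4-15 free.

Answer: [0-6 ALLOC][7-18 FREE][19-33 ALLOC][34-46 ALLOC][47-51 FREE]

Derivation:
Op 1: a = malloc(15) -> a = 0; heap: [0-14 ALLOC][15-51 FREE]
Op 2: b = malloc(3) -> b = 15; heap: [0-14 ALLOC][15-17 ALLOC][18-51 FREE]
Op 3: c = malloc(1) -> c = 18; heap: [0-14 ALLOC][15-17 ALLOC][18-18 ALLOC][19-51 FREE]
Op 4: free(b) -> (freed b); heap: [0-14 ALLOC][15-17 FREE][18-18 ALLOC][19-51 FREE]
Op 5: a = realloc(a, 20) -> a = 19; heap: [0-17 FREE][18-18 ALLOC][19-38 ALLOC][39-51 FREE]
Op 6: c = realloc(c, 7) -> c = 0; heap: [0-6 ALLOC][7-18 FREE][19-38 ALLOC][39-51 FREE]
Op 7: a = realloc(a, 15) -> a = 19; heap: [0-6 ALLOC][7-18 FREE][19-33 ALLOC][34-51 FREE]
Op 8: d = malloc(13) -> d = 34; heap: [0-6 ALLOC][7-18 FREE][19-33 ALLOC][34-46 ALLOC][47-51 FREE]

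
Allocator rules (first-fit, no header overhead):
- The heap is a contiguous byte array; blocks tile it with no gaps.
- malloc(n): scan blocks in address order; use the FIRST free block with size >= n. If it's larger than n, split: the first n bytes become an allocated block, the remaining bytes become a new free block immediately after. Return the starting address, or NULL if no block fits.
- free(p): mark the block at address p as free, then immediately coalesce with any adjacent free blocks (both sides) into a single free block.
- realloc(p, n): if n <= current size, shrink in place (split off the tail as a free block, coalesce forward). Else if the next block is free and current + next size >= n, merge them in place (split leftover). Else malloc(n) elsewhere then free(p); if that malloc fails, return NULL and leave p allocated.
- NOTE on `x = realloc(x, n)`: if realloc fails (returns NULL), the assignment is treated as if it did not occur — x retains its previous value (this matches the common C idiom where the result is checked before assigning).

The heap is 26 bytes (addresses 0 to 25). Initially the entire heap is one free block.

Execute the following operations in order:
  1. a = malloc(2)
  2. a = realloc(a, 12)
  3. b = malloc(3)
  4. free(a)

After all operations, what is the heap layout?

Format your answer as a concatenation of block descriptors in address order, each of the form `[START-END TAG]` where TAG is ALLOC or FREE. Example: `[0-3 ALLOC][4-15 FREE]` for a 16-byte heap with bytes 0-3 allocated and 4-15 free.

Op 1: a = malloc(2) -> a = 0; heap: [0-1 ALLOC][2-25 FREE]
Op 2: a = realloc(a, 12) -> a = 0; heap: [0-11 ALLOC][12-25 FREE]
Op 3: b = malloc(3) -> b = 12; heap: [0-11 ALLOC][12-14 ALLOC][15-25 FREE]
Op 4: free(a) -> (freed a); heap: [0-11 FREE][12-14 ALLOC][15-25 FREE]

Answer: [0-11 FREE][12-14 ALLOC][15-25 FREE]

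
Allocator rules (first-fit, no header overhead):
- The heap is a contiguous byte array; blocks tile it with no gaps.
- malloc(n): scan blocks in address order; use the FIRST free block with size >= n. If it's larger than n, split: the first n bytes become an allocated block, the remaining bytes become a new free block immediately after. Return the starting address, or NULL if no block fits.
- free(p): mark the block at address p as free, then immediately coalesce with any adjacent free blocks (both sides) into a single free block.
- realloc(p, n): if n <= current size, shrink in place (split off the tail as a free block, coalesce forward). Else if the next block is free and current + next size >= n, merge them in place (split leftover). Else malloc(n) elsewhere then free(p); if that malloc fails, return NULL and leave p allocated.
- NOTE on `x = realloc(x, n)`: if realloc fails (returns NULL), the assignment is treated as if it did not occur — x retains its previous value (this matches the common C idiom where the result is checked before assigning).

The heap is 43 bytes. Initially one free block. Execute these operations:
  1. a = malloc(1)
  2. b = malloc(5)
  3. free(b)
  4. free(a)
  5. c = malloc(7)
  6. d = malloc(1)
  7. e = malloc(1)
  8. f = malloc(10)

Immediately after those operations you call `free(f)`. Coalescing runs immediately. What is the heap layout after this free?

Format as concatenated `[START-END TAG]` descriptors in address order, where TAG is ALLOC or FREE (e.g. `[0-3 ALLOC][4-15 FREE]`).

Op 1: a = malloc(1) -> a = 0; heap: [0-0 ALLOC][1-42 FREE]
Op 2: b = malloc(5) -> b = 1; heap: [0-0 ALLOC][1-5 ALLOC][6-42 FREE]
Op 3: free(b) -> (freed b); heap: [0-0 ALLOC][1-42 FREE]
Op 4: free(a) -> (freed a); heap: [0-42 FREE]
Op 5: c = malloc(7) -> c = 0; heap: [0-6 ALLOC][7-42 FREE]
Op 6: d = malloc(1) -> d = 7; heap: [0-6 ALLOC][7-7 ALLOC][8-42 FREE]
Op 7: e = malloc(1) -> e = 8; heap: [0-6 ALLOC][7-7 ALLOC][8-8 ALLOC][9-42 FREE]
Op 8: f = malloc(10) -> f = 9; heap: [0-6 ALLOC][7-7 ALLOC][8-8 ALLOC][9-18 ALLOC][19-42 FREE]
free(f): f = 9 -> block [9-18 ALLOC]; mark free, coalesce with adjacent free neighbors -> [0-6 ALLOC][7-7 ALLOC][8-8 ALLOC][9-42 FREE]

Answer: [0-6 ALLOC][7-7 ALLOC][8-8 ALLOC][9-42 FREE]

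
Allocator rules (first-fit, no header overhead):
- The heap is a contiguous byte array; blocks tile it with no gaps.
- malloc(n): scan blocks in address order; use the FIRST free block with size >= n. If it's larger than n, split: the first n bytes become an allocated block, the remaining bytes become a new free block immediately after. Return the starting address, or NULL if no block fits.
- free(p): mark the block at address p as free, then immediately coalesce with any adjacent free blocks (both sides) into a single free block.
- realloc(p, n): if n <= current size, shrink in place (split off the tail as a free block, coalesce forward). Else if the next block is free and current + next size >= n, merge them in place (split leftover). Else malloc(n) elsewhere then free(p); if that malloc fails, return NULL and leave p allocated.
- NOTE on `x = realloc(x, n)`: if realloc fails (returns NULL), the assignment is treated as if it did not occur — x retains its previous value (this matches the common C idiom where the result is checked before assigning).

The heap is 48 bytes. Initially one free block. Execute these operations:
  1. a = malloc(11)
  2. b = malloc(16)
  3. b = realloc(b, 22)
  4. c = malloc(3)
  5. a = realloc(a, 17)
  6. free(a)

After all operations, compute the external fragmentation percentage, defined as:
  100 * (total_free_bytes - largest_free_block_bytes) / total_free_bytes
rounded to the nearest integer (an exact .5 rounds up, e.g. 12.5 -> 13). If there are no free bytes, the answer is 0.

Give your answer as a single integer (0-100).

Answer: 48

Derivation:
Op 1: a = malloc(11) -> a = 0; heap: [0-10 ALLOC][11-47 FREE]
Op 2: b = malloc(16) -> b = 11; heap: [0-10 ALLOC][11-26 ALLOC][27-47 FREE]
Op 3: b = realloc(b, 22) -> b = 11; heap: [0-10 ALLOC][11-32 ALLOC][33-47 FREE]
Op 4: c = malloc(3) -> c = 33; heap: [0-10 ALLOC][11-32 ALLOC][33-35 ALLOC][36-47 FREE]
Op 5: a = realloc(a, 17) -> NULL (a unchanged); heap: [0-10 ALLOC][11-32 ALLOC][33-35 ALLOC][36-47 FREE]
Op 6: free(a) -> (freed a); heap: [0-10 FREE][11-32 ALLOC][33-35 ALLOC][36-47 FREE]
Free blocks: [11 12] total_free=23 largest=12 -> 100*(23-12)/23 = 1100/23 ≈ 47.826 -> rounds to 48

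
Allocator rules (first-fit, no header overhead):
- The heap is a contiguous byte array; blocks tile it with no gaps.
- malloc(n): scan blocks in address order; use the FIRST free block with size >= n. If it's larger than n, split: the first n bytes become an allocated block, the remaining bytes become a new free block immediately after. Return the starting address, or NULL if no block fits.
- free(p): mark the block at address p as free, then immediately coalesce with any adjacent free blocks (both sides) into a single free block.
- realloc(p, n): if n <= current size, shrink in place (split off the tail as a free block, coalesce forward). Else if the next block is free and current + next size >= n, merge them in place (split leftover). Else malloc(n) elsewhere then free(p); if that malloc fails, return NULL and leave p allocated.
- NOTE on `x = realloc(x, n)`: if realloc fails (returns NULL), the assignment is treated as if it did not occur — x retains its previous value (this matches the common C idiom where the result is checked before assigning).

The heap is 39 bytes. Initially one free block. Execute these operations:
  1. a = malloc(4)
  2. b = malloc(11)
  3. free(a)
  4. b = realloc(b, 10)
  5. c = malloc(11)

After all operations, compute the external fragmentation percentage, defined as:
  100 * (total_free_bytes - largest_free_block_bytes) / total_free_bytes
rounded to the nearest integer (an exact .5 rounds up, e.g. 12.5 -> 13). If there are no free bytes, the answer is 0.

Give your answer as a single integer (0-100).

Answer: 22

Derivation:
Op 1: a = malloc(4) -> a = 0; heap: [0-3 ALLOC][4-38 FREE]
Op 2: b = malloc(11) -> b = 4; heap: [0-3 ALLOC][4-14 ALLOC][15-38 FREE]
Op 3: free(a) -> (freed a); heap: [0-3 FREE][4-14 ALLOC][15-38 FREE]
Op 4: b = realloc(b, 10) -> b = 4; heap: [0-3 FREE][4-13 ALLOC][14-38 FREE]
Op 5: c = malloc(11) -> c = 14; heap: [0-3 FREE][4-13 ALLOC][14-24 ALLOC][25-38 FREE]
Free blocks: [4 14] total_free=18 largest=14 -> 100*(18-14)/18 = 400/18 ≈ 22.222 -> rounds to 22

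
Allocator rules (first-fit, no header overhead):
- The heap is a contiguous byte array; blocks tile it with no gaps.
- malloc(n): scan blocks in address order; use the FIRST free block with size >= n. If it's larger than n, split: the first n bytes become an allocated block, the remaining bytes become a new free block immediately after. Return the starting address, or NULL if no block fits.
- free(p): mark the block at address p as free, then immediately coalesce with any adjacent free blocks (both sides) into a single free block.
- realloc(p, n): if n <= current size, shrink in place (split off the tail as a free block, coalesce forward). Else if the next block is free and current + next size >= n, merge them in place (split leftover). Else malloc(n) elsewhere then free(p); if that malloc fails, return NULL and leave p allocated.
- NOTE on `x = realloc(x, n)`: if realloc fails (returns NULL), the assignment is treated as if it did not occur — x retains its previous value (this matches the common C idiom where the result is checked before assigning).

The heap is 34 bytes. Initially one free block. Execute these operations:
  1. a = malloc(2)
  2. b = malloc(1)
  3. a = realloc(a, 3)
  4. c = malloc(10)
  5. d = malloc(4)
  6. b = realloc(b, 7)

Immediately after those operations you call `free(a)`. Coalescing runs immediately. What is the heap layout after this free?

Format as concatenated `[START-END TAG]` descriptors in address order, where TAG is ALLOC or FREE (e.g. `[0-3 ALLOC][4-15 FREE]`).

Op 1: a = malloc(2) -> a = 0; heap: [0-1 ALLOC][2-33 FREE]
Op 2: b = malloc(1) -> b = 2; heap: [0-1 ALLOC][2-2 ALLOC][3-33 FREE]
Op 3: a = realloc(a, 3) -> a = 3; heap: [0-1 FREE][2-2 ALLOC][3-5 ALLOC][6-33 FREE]
Op 4: c = malloc(10) -> c = 6; heap: [0-1 FREE][2-2 ALLOC][3-5 ALLOC][6-15 ALLOC][16-33 FREE]
Op 5: d = malloc(4) -> d = 16; heap: [0-1 FREE][2-2 ALLOC][3-5 ALLOC][6-15 ALLOC][16-19 ALLOC][20-33 FREE]
Op 6: b = realloc(b, 7) -> b = 20; heap: [0-2 FREE][3-5 ALLOC][6-15 ALLOC][16-19 ALLOC][20-26 ALLOC][27-33 FREE]
free(a): a = 3 -> block [3-5 ALLOC]; mark free, coalesce with adjacent free neighbors -> [0-5 FREE][6-15 ALLOC][16-19 ALLOC][20-26 ALLOC][27-33 FREE]

Answer: [0-5 FREE][6-15 ALLOC][16-19 ALLOC][20-26 ALLOC][27-33 FREE]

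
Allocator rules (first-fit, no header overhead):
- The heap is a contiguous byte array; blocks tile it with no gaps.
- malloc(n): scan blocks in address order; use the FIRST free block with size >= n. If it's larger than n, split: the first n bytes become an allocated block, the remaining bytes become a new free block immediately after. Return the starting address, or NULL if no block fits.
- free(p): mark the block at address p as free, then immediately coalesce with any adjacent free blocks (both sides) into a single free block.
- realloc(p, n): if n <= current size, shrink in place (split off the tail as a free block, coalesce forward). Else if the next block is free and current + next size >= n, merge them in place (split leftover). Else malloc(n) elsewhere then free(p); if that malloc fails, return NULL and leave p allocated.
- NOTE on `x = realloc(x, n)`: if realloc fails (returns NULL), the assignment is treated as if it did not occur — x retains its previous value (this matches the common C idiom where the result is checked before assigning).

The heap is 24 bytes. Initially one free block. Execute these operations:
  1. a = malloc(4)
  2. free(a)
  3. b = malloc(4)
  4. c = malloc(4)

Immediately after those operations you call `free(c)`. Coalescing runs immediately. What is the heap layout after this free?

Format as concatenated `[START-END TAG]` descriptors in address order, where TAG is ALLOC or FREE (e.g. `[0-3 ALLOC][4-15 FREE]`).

Answer: [0-3 ALLOC][4-23 FREE]

Derivation:
Op 1: a = malloc(4) -> a = 0; heap: [0-3 ALLOC][4-23 FREE]
Op 2: free(a) -> (freed a); heap: [0-23 FREE]
Op 3: b = malloc(4) -> b = 0; heap: [0-3 ALLOC][4-23 FREE]
Op 4: c = malloc(4) -> c = 4; heap: [0-3 ALLOC][4-7 ALLOC][8-23 FREE]
free(c): c = 4 -> block [4-7 ALLOC]; mark free, coalesce with adjacent free neighbors -> [0-3 ALLOC][4-23 FREE]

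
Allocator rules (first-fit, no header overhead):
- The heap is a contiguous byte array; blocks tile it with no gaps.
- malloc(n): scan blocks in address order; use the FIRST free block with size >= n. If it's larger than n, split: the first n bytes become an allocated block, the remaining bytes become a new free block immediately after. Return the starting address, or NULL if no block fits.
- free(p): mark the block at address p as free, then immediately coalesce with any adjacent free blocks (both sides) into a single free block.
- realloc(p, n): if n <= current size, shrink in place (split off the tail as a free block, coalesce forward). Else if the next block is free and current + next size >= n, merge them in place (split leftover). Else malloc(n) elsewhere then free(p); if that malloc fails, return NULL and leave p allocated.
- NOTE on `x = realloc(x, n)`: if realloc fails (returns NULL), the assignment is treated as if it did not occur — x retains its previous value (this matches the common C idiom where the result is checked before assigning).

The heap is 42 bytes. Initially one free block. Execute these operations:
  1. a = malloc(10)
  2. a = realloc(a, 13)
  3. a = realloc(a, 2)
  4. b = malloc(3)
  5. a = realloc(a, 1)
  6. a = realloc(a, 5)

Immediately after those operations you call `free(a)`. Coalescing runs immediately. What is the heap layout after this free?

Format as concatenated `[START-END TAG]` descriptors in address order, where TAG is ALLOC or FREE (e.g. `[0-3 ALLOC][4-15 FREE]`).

Op 1: a = malloc(10) -> a = 0; heap: [0-9 ALLOC][10-41 FREE]
Op 2: a = realloc(a, 13) -> a = 0; heap: [0-12 ALLOC][13-41 FREE]
Op 3: a = realloc(a, 2) -> a = 0; heap: [0-1 ALLOC][2-41 FREE]
Op 4: b = malloc(3) -> b = 2; heap: [0-1 ALLOC][2-4 ALLOC][5-41 FREE]
Op 5: a = realloc(a, 1) -> a = 0; heap: [0-0 ALLOC][1-1 FREE][2-4 ALLOC][5-41 FREE]
Op 6: a = realloc(a, 5) -> a = 5; heap: [0-1 FREE][2-4 ALLOC][5-9 ALLOC][10-41 FREE]
free(a): a = 5 -> block [5-9 ALLOC]; mark free, coalesce with adjacent free neighbors -> [0-1 FREE][2-4 ALLOC][5-41 FREE]

Answer: [0-1 FREE][2-4 ALLOC][5-41 FREE]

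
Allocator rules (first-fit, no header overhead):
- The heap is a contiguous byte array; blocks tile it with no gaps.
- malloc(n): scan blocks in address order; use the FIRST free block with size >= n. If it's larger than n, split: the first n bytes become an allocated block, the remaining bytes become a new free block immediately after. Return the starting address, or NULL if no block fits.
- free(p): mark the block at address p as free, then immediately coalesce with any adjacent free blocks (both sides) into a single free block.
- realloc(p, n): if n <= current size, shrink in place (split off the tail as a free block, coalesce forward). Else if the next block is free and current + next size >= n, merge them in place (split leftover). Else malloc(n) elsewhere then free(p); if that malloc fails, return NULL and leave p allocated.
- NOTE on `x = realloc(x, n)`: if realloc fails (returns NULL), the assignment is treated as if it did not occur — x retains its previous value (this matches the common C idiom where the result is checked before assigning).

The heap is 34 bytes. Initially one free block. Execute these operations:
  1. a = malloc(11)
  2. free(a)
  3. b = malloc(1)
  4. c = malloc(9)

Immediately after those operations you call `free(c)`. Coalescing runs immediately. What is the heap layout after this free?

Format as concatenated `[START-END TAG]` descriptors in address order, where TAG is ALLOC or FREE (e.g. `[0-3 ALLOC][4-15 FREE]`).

Answer: [0-0 ALLOC][1-33 FREE]

Derivation:
Op 1: a = malloc(11) -> a = 0; heap: [0-10 ALLOC][11-33 FREE]
Op 2: free(a) -> (freed a); heap: [0-33 FREE]
Op 3: b = malloc(1) -> b = 0; heap: [0-0 ALLOC][1-33 FREE]
Op 4: c = malloc(9) -> c = 1; heap: [0-0 ALLOC][1-9 ALLOC][10-33 FREE]
free(c): c = 1 -> block [1-9 ALLOC]; mark free, coalesce with adjacent free neighbors -> [0-0 ALLOC][1-33 FREE]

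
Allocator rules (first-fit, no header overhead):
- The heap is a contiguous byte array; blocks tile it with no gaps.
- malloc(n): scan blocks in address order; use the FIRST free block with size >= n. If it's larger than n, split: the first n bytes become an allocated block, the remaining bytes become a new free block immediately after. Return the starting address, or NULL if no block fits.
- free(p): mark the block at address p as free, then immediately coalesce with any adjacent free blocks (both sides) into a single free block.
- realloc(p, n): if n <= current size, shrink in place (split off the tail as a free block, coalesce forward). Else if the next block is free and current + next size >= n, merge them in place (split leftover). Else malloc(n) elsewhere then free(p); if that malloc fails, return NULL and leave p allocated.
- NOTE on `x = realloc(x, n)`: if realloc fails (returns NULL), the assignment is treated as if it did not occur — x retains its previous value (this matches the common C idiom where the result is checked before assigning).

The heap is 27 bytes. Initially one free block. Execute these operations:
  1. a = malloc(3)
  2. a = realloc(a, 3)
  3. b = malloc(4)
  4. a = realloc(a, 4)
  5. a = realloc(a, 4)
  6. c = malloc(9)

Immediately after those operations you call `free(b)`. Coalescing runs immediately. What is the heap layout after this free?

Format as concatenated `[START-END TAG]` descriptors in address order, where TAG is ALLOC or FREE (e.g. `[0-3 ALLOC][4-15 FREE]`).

Answer: [0-6 FREE][7-10 ALLOC][11-19 ALLOC][20-26 FREE]

Derivation:
Op 1: a = malloc(3) -> a = 0; heap: [0-2 ALLOC][3-26 FREE]
Op 2: a = realloc(a, 3) -> a = 0; heap: [0-2 ALLOC][3-26 FREE]
Op 3: b = malloc(4) -> b = 3; heap: [0-2 ALLOC][3-6 ALLOC][7-26 FREE]
Op 4: a = realloc(a, 4) -> a = 7; heap: [0-2 FREE][3-6 ALLOC][7-10 ALLOC][11-26 FREE]
Op 5: a = realloc(a, 4) -> a = 7; heap: [0-2 FREE][3-6 ALLOC][7-10 ALLOC][11-26 FREE]
Op 6: c = malloc(9) -> c = 11; heap: [0-2 FREE][3-6 ALLOC][7-10 ALLOC][11-19 ALLOC][20-26 FREE]
free(b): b = 3 -> block [3-6 ALLOC]; mark free, coalesce with adjacent free neighbors -> [0-6 FREE][7-10 ALLOC][11-19 ALLOC][20-26 FREE]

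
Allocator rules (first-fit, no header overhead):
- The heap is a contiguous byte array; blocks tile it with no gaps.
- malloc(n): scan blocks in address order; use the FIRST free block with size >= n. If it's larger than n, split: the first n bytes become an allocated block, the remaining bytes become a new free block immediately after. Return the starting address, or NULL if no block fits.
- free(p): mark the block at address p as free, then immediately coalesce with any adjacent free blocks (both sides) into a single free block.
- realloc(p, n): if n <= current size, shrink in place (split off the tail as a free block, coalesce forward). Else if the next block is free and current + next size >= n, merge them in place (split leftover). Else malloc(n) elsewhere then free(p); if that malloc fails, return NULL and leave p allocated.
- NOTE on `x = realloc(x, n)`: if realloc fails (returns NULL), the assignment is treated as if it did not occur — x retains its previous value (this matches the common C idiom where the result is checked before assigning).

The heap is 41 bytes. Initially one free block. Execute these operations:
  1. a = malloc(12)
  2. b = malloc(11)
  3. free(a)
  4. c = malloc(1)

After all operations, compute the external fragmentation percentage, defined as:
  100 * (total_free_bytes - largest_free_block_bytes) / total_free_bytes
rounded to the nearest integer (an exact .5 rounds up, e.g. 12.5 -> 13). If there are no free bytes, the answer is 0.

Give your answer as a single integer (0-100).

Answer: 38

Derivation:
Op 1: a = malloc(12) -> a = 0; heap: [0-11 ALLOC][12-40 FREE]
Op 2: b = malloc(11) -> b = 12; heap: [0-11 ALLOC][12-22 ALLOC][23-40 FREE]
Op 3: free(a) -> (freed a); heap: [0-11 FREE][12-22 ALLOC][23-40 FREE]
Op 4: c = malloc(1) -> c = 0; heap: [0-0 ALLOC][1-11 FREE][12-22 ALLOC][23-40 FREE]
Free blocks: [11 18] total_free=29 largest=18 -> 100*(29-18)/29 = 1100/29 ≈ 37.931 -> rounds to 38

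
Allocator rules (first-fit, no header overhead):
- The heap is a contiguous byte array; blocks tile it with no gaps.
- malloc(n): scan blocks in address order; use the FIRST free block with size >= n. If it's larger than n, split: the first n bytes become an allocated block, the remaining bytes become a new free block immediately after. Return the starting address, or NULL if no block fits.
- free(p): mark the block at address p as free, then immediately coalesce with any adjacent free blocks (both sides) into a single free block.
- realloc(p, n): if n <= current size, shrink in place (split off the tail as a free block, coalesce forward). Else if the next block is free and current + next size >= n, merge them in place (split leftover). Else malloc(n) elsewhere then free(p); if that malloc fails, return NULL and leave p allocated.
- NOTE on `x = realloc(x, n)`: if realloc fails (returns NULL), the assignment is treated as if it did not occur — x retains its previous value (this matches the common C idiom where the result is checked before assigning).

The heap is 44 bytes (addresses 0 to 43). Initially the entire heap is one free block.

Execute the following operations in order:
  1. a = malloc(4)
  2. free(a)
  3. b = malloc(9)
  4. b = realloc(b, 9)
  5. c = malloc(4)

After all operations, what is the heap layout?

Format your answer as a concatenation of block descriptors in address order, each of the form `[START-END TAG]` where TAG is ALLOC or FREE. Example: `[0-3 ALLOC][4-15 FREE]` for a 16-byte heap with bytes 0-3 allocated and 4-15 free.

Answer: [0-8 ALLOC][9-12 ALLOC][13-43 FREE]

Derivation:
Op 1: a = malloc(4) -> a = 0; heap: [0-3 ALLOC][4-43 FREE]
Op 2: free(a) -> (freed a); heap: [0-43 FREE]
Op 3: b = malloc(9) -> b = 0; heap: [0-8 ALLOC][9-43 FREE]
Op 4: b = realloc(b, 9) -> b = 0; heap: [0-8 ALLOC][9-43 FREE]
Op 5: c = malloc(4) -> c = 9; heap: [0-8 ALLOC][9-12 ALLOC][13-43 FREE]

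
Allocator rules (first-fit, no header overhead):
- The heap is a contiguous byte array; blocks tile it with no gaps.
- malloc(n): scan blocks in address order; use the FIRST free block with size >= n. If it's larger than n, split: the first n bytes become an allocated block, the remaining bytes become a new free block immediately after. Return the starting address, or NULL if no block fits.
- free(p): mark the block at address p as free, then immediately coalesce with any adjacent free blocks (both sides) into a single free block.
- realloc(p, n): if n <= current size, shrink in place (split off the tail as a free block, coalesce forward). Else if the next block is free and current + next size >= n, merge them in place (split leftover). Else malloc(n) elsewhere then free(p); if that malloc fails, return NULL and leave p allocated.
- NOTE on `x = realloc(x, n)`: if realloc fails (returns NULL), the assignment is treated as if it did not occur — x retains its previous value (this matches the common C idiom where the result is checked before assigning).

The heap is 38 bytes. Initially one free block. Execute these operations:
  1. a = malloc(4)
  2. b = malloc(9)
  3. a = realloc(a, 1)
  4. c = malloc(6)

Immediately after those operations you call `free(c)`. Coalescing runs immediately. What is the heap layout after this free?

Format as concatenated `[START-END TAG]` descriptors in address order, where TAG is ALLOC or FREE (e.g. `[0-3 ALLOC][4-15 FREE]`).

Answer: [0-0 ALLOC][1-3 FREE][4-12 ALLOC][13-37 FREE]

Derivation:
Op 1: a = malloc(4) -> a = 0; heap: [0-3 ALLOC][4-37 FREE]
Op 2: b = malloc(9) -> b = 4; heap: [0-3 ALLOC][4-12 ALLOC][13-37 FREE]
Op 3: a = realloc(a, 1) -> a = 0; heap: [0-0 ALLOC][1-3 FREE][4-12 ALLOC][13-37 FREE]
Op 4: c = malloc(6) -> c = 13; heap: [0-0 ALLOC][1-3 FREE][4-12 ALLOC][13-18 ALLOC][19-37 FREE]
free(c): c = 13 -> block [13-18 ALLOC]; mark free, coalesce with adjacent free neighbors -> [0-0 ALLOC][1-3 FREE][4-12 ALLOC][13-37 FREE]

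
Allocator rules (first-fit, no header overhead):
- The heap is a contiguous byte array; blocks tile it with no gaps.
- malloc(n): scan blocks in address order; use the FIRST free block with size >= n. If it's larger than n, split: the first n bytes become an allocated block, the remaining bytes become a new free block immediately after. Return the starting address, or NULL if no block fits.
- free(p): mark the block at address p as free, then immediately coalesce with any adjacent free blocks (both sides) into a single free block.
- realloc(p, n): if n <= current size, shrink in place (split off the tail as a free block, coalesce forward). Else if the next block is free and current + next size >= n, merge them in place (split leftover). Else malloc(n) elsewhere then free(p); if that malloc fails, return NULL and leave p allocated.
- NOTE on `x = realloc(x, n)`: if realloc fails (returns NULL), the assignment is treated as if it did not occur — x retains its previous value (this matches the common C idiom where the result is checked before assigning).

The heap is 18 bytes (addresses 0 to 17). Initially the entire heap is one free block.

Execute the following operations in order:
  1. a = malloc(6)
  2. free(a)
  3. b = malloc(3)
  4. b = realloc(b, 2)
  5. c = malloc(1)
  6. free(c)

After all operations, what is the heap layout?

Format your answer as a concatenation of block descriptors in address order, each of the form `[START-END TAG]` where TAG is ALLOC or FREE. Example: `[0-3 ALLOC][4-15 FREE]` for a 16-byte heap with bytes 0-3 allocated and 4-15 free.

Answer: [0-1 ALLOC][2-17 FREE]

Derivation:
Op 1: a = malloc(6) -> a = 0; heap: [0-5 ALLOC][6-17 FREE]
Op 2: free(a) -> (freed a); heap: [0-17 FREE]
Op 3: b = malloc(3) -> b = 0; heap: [0-2 ALLOC][3-17 FREE]
Op 4: b = realloc(b, 2) -> b = 0; heap: [0-1 ALLOC][2-17 FREE]
Op 5: c = malloc(1) -> c = 2; heap: [0-1 ALLOC][2-2 ALLOC][3-17 FREE]
Op 6: free(c) -> (freed c); heap: [0-1 ALLOC][2-17 FREE]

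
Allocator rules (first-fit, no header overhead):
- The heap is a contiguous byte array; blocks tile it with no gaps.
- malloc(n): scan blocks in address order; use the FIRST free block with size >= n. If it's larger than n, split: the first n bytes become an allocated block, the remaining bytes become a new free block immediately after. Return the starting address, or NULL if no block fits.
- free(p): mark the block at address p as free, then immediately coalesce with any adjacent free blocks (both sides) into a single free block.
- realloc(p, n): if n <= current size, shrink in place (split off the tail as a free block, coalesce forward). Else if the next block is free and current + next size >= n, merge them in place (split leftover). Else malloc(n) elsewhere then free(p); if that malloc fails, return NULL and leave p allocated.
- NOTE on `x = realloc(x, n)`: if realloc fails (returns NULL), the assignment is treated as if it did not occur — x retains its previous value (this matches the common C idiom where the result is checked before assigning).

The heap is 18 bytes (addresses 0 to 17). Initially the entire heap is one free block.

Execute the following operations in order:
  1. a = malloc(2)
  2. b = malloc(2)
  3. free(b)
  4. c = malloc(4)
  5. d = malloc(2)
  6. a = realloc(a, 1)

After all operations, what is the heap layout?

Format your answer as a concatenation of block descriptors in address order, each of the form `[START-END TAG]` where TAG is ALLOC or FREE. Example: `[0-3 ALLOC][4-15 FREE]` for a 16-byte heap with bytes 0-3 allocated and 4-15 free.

Op 1: a = malloc(2) -> a = 0; heap: [0-1 ALLOC][2-17 FREE]
Op 2: b = malloc(2) -> b = 2; heap: [0-1 ALLOC][2-3 ALLOC][4-17 FREE]
Op 3: free(b) -> (freed b); heap: [0-1 ALLOC][2-17 FREE]
Op 4: c = malloc(4) -> c = 2; heap: [0-1 ALLOC][2-5 ALLOC][6-17 FREE]
Op 5: d = malloc(2) -> d = 6; heap: [0-1 ALLOC][2-5 ALLOC][6-7 ALLOC][8-17 FREE]
Op 6: a = realloc(a, 1) -> a = 0; heap: [0-0 ALLOC][1-1 FREE][2-5 ALLOC][6-7 ALLOC][8-17 FREE]

Answer: [0-0 ALLOC][1-1 FREE][2-5 ALLOC][6-7 ALLOC][8-17 FREE]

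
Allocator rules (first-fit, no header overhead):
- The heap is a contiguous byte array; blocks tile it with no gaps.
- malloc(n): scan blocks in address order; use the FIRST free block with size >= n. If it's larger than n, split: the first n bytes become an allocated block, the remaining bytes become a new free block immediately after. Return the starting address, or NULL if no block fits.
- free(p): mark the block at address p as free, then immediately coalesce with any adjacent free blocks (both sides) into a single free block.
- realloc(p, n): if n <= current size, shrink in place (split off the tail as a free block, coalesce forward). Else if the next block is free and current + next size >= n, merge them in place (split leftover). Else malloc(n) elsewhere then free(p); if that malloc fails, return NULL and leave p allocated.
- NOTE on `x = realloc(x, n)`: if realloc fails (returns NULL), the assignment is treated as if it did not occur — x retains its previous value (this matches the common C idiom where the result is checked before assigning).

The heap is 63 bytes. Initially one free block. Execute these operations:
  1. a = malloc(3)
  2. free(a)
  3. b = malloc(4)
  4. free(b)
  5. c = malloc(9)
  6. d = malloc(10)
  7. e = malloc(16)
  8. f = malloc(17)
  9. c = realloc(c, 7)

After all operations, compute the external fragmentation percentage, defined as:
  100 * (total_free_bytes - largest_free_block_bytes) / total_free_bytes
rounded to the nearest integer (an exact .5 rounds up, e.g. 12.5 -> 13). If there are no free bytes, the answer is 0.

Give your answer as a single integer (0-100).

Answer: 15

Derivation:
Op 1: a = malloc(3) -> a = 0; heap: [0-2 ALLOC][3-62 FREE]
Op 2: free(a) -> (freed a); heap: [0-62 FREE]
Op 3: b = malloc(4) -> b = 0; heap: [0-3 ALLOC][4-62 FREE]
Op 4: free(b) -> (freed b); heap: [0-62 FREE]
Op 5: c = malloc(9) -> c = 0; heap: [0-8 ALLOC][9-62 FREE]
Op 6: d = malloc(10) -> d = 9; heap: [0-8 ALLOC][9-18 ALLOC][19-62 FREE]
Op 7: e = malloc(16) -> e = 19; heap: [0-8 ALLOC][9-18 ALLOC][19-34 ALLOC][35-62 FREE]
Op 8: f = malloc(17) -> f = 35; heap: [0-8 ALLOC][9-18 ALLOC][19-34 ALLOC][35-51 ALLOC][52-62 FREE]
Op 9: c = realloc(c, 7) -> c = 0; heap: [0-6 ALLOC][7-8 FREE][9-18 ALLOC][19-34 ALLOC][35-51 ALLOC][52-62 FREE]
Free blocks: [2 11] total_free=13 largest=11 -> 100*(13-11)/13 = 200/13 ≈ 15.385 -> rounds to 15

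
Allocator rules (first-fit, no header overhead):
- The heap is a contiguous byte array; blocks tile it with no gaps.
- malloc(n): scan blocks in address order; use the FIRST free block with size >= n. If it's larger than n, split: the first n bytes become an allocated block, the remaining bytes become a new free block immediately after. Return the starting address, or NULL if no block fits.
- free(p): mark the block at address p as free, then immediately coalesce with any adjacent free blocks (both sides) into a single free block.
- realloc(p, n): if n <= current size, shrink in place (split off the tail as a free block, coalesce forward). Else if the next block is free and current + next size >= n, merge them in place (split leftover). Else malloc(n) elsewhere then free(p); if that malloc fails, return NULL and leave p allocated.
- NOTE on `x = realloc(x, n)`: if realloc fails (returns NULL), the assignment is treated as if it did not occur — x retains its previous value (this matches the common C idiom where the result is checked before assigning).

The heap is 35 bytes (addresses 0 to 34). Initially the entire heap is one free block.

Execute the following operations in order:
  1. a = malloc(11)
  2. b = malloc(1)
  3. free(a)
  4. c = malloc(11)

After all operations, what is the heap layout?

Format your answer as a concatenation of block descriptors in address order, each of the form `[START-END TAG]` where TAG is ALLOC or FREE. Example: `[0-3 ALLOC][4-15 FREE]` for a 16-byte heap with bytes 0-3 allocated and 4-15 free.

Op 1: a = malloc(11) -> a = 0; heap: [0-10 ALLOC][11-34 FREE]
Op 2: b = malloc(1) -> b = 11; heap: [0-10 ALLOC][11-11 ALLOC][12-34 FREE]
Op 3: free(a) -> (freed a); heap: [0-10 FREE][11-11 ALLOC][12-34 FREE]
Op 4: c = malloc(11) -> c = 0; heap: [0-10 ALLOC][11-11 ALLOC][12-34 FREE]

Answer: [0-10 ALLOC][11-11 ALLOC][12-34 FREE]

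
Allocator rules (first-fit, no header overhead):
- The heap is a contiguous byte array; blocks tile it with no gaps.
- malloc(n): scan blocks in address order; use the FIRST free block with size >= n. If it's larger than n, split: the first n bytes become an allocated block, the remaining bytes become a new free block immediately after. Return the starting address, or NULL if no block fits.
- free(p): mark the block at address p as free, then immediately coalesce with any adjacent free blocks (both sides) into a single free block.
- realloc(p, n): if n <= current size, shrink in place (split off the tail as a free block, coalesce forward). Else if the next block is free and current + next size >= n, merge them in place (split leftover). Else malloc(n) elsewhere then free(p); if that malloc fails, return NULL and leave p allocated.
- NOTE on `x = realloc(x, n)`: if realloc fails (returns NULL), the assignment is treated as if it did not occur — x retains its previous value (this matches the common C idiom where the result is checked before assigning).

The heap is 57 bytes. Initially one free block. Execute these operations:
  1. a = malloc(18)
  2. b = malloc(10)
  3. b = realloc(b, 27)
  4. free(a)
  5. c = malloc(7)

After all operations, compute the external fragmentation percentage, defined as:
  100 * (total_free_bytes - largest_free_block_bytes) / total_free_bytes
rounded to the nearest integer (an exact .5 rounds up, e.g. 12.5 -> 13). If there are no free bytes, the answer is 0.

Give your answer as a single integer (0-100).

Answer: 48

Derivation:
Op 1: a = malloc(18) -> a = 0; heap: [0-17 ALLOC][18-56 FREE]
Op 2: b = malloc(10) -> b = 18; heap: [0-17 ALLOC][18-27 ALLOC][28-56 FREE]
Op 3: b = realloc(b, 27) -> b = 18; heap: [0-17 ALLOC][18-44 ALLOC][45-56 FREE]
Op 4: free(a) -> (freed a); heap: [0-17 FREE][18-44 ALLOC][45-56 FREE]
Op 5: c = malloc(7) -> c = 0; heap: [0-6 ALLOC][7-17 FREE][18-44 ALLOC][45-56 FREE]
Free blocks: [11 12] total_free=23 largest=12 -> 100*(23-12)/23 = 1100/23 ≈ 47.826 -> rounds to 48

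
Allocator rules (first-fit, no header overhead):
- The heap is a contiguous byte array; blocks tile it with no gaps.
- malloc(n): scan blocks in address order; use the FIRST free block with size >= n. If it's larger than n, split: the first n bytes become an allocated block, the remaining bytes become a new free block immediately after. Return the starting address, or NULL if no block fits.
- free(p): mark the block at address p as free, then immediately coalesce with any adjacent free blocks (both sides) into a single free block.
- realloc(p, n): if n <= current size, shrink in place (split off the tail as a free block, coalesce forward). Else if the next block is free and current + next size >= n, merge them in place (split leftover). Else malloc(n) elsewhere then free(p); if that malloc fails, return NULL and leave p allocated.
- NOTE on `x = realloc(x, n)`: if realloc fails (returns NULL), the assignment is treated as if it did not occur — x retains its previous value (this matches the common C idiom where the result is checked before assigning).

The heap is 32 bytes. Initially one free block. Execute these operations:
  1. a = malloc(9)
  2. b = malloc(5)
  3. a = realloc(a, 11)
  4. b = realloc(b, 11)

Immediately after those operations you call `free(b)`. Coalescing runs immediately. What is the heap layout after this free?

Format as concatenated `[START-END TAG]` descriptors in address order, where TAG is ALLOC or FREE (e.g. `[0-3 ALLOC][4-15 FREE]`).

Answer: [0-13 FREE][14-24 ALLOC][25-31 FREE]

Derivation:
Op 1: a = malloc(9) -> a = 0; heap: [0-8 ALLOC][9-31 FREE]
Op 2: b = malloc(5) -> b = 9; heap: [0-8 ALLOC][9-13 ALLOC][14-31 FREE]
Op 3: a = realloc(a, 11) -> a = 14; heap: [0-8 FREE][9-13 ALLOC][14-24 ALLOC][25-31 FREE]
Op 4: b = realloc(b, 11) -> NULL (b unchanged); heap: [0-8 FREE][9-13 ALLOC][14-24 ALLOC][25-31 FREE]
free(b): b = 9 -> block [9-13 ALLOC]; mark free, coalesce with adjacent free neighbors -> [0-13 FREE][14-24 ALLOC][25-31 FREE]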